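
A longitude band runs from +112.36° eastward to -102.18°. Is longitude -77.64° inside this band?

Band width going east from +112.36° to -102.18°: ((-102.18 − 112.36) mod 360) = 145.46°.
Offset of -77.64° east of the west edge: ((-77.64 − 112.36) mod 360) = 170.00°.
170.00° > 145.46° ⇒ outside.

No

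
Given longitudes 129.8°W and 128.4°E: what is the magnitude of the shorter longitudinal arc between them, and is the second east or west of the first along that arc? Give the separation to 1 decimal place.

101.8° west

Raw difference: 128.4 − -129.8 = 258.2°.
Normalise into (−180°, 180°]: 258.2° − 360° = -101.8°.
Negative ⇒ the second point lies to the west; separation 101.8°.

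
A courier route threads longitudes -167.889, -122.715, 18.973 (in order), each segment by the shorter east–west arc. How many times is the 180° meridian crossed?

Leg 1: -167.889° → -122.715°, shortest Δλ = 45.174° (east) — does not cross 180°.
Leg 2: -122.715° → +18.973°, shortest Δλ = 141.688° (east) — does not cross 180°.
Total crossings: 0.

0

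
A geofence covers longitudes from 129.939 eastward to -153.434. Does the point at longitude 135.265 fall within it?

Band width going east from +129.939° to -153.434°: ((-153.434 − 129.939) mod 360) = 76.627°.
Offset of +135.265° east of the west edge: ((135.265 − 129.939) mod 360) = 5.326°.
5.326° ≤ 76.627° ⇒ inside.

Yes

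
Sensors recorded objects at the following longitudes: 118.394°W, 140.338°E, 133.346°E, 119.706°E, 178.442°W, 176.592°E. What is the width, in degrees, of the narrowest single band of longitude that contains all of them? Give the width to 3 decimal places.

Sort the longitudes: -178.442°, -118.394°, +119.706°, +133.346°, +140.338°, +176.592°.
Eastward gaps between consecutive values (wrapping around): 60.048°, 238.100°, 13.640°, 6.992°, 36.254°, 4.966°.
Largest gap = 238.100° ⇒ minimal covering band is its complement: 360° − 238.100° = 121.900°.
Band runs from +119.706° eastward to -118.394°, crossing the antimeridian.

121.900°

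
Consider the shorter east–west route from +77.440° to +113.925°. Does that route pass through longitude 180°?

No

Signed shortest Δλ = ((113.925 − 77.440 + 180) mod 360) − 180 = 36.485°.
Going east by 36.485° from +77.440° reaches +113.925° without touching 180°.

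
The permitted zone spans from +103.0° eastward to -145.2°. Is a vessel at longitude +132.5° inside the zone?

Band width going east from +103.0° to -145.2°: ((-145.2 − 103.0) mod 360) = 111.8°.
Offset of +132.5° east of the west edge: ((132.5 − 103.0) mod 360) = 29.5°.
29.5° ≤ 111.8° ⇒ inside.

Yes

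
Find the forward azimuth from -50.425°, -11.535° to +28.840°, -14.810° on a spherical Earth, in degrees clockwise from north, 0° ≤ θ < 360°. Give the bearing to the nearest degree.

357°

Δλ = -14.810 − -11.535 = -3.275°.
θ = atan2( sin Δλ · cos φ₂ , cos φ₁ · sin φ₂ − sin φ₁ · cos φ₂ · cos Δλ )
  = atan2(-0.05004, 0.98140) = -2.919° → normalised to [0°, 360°): 357.081°.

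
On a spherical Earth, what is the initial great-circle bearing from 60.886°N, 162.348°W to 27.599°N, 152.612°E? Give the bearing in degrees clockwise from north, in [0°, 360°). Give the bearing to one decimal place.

Δλ = 152.612 − -162.348 = 314.960°; wrapped into (−180°, 180°]: -45.040°.
θ = atan2( sin Δλ · cos φ₂ , cos φ₁ · sin φ₂ − sin φ₁ · cos φ₂ · cos Δλ )
  = atan2(-0.62708, -0.32168) = -117.157° → normalised to [0°, 360°): 242.843°.

242.8°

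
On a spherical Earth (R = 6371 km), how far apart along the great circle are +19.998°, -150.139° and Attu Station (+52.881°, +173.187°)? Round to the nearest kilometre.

Δλ = 173.187 − -150.139 = 323.326°; wrapped into (−180°, 180°]: -36.674°.
Δφ = 52.881 − 19.998 = 32.883°.
a = sin²(Δφ/2) + cos φ₁ · cos φ₂ · sin²(Δλ/2) = 0.136238.
c = 2·atan2(√a, √(1−a)) = 0.75609 rad → d = 6371·c ≈ 4817.05 km.

4817 km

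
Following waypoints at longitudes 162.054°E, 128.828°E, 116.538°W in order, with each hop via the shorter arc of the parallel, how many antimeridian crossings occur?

1

Leg 1: +162.054° → +128.828°, shortest Δλ = -33.226° (west) — does not cross 180°.
Leg 2: +128.828° → -116.538°, shortest Δλ = 114.634° (east) — crosses 180°.
Total crossings: 1.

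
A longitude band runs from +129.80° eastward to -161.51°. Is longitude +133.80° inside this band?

Band width going east from +129.80° to -161.51°: ((-161.51 − 129.80) mod 360) = 68.69°.
Offset of +133.80° east of the west edge: ((133.80 − 129.80) mod 360) = 4.00°.
4.00° ≤ 68.69° ⇒ inside.

Yes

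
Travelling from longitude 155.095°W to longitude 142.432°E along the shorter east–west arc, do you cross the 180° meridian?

Naïve |142.432 − -155.095| = 297.527° > 180°, so the shorter arc goes the other way round — across 180°.
Signed shortest Δλ = ((142.432 − -155.095 + 180) mod 360) − 180 = -62.473°.
Going west by 62.473° from -155.095° passes through 180° before reaching +142.432°.

Yes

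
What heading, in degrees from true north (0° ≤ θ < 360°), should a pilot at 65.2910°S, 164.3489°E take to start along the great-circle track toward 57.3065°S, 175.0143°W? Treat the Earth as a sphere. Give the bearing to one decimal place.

Δλ = -175.0143 − 164.3489 = -339.3632°; wrapped into (−180°, 180°]: 20.6368°.
θ = atan2( sin Δλ · cos φ₂ , cos φ₁ · sin φ₂ − sin φ₁ · cos φ₂ · cos Δλ )
  = atan2(0.19037, 0.10742) = 60.565° → normalised to [0°, 360°): 60.565°.

60.6°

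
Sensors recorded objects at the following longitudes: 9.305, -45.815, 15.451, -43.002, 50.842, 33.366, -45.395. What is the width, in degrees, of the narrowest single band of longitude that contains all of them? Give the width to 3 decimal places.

Sort the longitudes: -45.815°, -45.395°, -43.002°, +9.305°, +15.451°, +33.366°, +50.842°.
Eastward gaps between consecutive values (wrapping around): 0.420°, 2.393°, 52.307°, 6.146°, 17.915°, 17.476°, 263.343°.
Largest gap = 263.343° ⇒ minimal covering band is its complement: 360° − 263.343° = 96.657°.
Band runs from -45.815° eastward to +50.842°.

96.657°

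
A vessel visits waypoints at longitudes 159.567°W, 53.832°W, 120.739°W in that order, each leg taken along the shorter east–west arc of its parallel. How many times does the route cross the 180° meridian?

0

Leg 1: -159.567° → -53.832°, shortest Δλ = 105.735° (east) — does not cross 180°.
Leg 2: -53.832° → -120.739°, shortest Δλ = -66.907° (west) — does not cross 180°.
Total crossings: 0.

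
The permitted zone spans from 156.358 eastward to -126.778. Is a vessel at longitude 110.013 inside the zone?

No

Band width going east from +156.358° to -126.778°: ((-126.778 − 156.358) mod 360) = 76.864°.
Offset of +110.013° east of the west edge: ((110.013 − 156.358) mod 360) = 313.655°.
313.655° > 76.864° ⇒ outside.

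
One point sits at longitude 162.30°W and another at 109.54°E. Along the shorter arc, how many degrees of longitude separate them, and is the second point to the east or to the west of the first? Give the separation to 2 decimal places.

Raw difference: 109.54 − -162.30 = 271.84°.
Normalise into (−180°, 180°]: 271.84° − 360° = -88.16°.
Negative ⇒ the second point lies to the west; separation 88.16°.

88.16° west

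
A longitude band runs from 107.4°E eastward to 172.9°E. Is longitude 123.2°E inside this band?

Yes

Band width going east from +107.4° to +172.9°: ((172.9 − 107.4) mod 360) = 65.5°.
Offset of +123.2° east of the west edge: ((123.2 − 107.4) mod 360) = 15.8°.
15.8° ≤ 65.5° ⇒ inside.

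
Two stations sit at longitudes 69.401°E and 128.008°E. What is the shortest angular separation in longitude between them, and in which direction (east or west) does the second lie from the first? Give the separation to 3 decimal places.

58.607° east

Raw difference: 128.008 − 69.401 = 58.607°.
Normalise into (−180°, 180°]: 58.607° stays 58.607°.
Positive ⇒ the second point lies to the east; separation 58.607°.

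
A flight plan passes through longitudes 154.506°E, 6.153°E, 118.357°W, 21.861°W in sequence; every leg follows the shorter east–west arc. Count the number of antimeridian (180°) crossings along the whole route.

Leg 1: +154.506° → +6.153°, shortest Δλ = -148.353° (west) — does not cross 180°.
Leg 2: +6.153° → -118.357°, shortest Δλ = -124.51° (west) — does not cross 180°.
Leg 3: -118.357° → -21.861°, shortest Δλ = 96.496° (east) — does not cross 180°.
Total crossings: 0.

0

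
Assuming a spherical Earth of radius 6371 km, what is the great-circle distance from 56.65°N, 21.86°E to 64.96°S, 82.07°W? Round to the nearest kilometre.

16054 km

Δλ = -82.07 − 21.86 = -103.93°.
Δφ = -64.96 − 56.65 = -121.61°.
a = sin²(Δφ/2) + cos φ₁ · cos φ₂ · sin²(Δλ/2) = 0.906416.
c = 2·atan2(√a, √(1−a)) = 2.51980 rad → d = 6371·c ≈ 16053.62 km.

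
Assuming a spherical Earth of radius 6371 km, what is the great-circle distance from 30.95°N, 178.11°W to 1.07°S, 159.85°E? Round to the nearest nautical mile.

Δλ = 159.85 − -178.11 = 337.96°; wrapped into (−180°, 180°]: -22.04°.
Δφ = -1.07 − 30.95 = -32.02°.
a = sin²(Δφ/2) + cos φ₁ · cos φ₂ · sin²(Δλ/2) = 0.107399.
c = 2·atan2(√a, √(1−a)) = 0.66778 rad → d = 6371·c ≈ 4254.40 km ≈ 2297.19 nmi.

2297 nmi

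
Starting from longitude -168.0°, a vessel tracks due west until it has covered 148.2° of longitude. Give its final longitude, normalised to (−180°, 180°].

+43.8°

Start at -168.0°; shift −148.2° → -316.2°.
-316.2° lies outside (−180°, 180°]; add 360° → +43.8°.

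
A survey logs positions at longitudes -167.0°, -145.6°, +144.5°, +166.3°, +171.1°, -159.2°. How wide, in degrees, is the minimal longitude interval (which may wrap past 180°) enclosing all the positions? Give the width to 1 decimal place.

Sort the longitudes: -167.0°, -159.2°, -145.6°, +144.5°, +166.3°, +171.1°.
Eastward gaps between consecutive values (wrapping around): 7.8°, 13.6°, 290.1°, 21.8°, 4.8°, 21.9°.
Largest gap = 290.1° ⇒ minimal covering band is its complement: 360° − 290.1° = 69.9°.
Band runs from +144.5° eastward to -145.6°, crossing the antimeridian.

69.9°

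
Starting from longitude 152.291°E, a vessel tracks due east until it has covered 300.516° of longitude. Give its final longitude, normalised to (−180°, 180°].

Start at +152.291°; shift +300.516° → +452.807°.
+452.807° lies outside (−180°, 180°]; subtract 360° → +92.807°.

92.807°E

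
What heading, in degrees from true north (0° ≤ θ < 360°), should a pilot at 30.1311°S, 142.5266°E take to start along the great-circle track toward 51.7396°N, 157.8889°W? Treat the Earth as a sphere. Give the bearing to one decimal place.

32.6°

Δλ = -157.8889 − 142.5266 = -300.4155°; wrapped into (−180°, 180°]: 59.5845°.
θ = atan2( sin Δλ · cos φ₂ , cos φ₁ · sin φ₂ − sin φ₁ · cos φ₂ · cos Δλ )
  = atan2(0.53402, 0.83648) = 32.555° → normalised to [0°, 360°): 32.555°.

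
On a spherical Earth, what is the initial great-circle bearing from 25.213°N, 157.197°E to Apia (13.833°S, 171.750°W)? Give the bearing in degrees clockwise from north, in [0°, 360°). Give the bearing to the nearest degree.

Δλ = -171.750 − 157.197 = -328.947°; wrapped into (−180°, 180°]: 31.053°.
θ = atan2( sin Δλ · cos φ₂ , cos φ₁ · sin φ₂ − sin φ₁ · cos φ₂ · cos Δλ )
  = atan2(0.50087, -0.57067) = 138.727° → normalised to [0°, 360°): 138.727°.

139°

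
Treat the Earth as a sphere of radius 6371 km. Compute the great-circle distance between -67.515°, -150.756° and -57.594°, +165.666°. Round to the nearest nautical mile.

Δλ = 165.666 − -150.756 = 316.422°; wrapped into (−180°, 180°]: -43.578°.
Δφ = -57.594 − -67.515 = 9.921°.
a = sin²(Δφ/2) + cos φ₁ · cos φ₂ · sin²(Δλ/2) = 0.035716.
c = 2·atan2(√a, √(1−a)) = 0.38026 rad → d = 6371·c ≈ 2422.64 km ≈ 1308.12 nmi.

1308 nmi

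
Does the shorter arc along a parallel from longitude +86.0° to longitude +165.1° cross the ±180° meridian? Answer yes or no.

No

Signed shortest Δλ = ((165.1 − 86.0 + 180) mod 360) − 180 = 79.1°.
Going east by 79.1° from +86.0° reaches +165.1° without touching 180°.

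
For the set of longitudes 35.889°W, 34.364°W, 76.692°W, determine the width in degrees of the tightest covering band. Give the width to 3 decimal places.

42.328°

Sort the longitudes: -76.692°, -35.889°, -34.364°.
Eastward gaps between consecutive values (wrapping around): 40.803°, 1.525°, 317.672°.
Largest gap = 317.672° ⇒ minimal covering band is its complement: 360° − 317.672° = 42.328°.
Band runs from -76.692° eastward to -34.364°.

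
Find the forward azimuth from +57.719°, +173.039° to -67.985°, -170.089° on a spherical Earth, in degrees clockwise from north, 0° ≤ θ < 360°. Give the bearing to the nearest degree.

172°

Δλ = -170.089 − 173.039 = -343.128°; wrapped into (−180°, 180°]: 16.872°.
θ = atan2( sin Δλ · cos φ₂ , cos φ₁ · sin φ₂ − sin φ₁ · cos φ₂ · cos Δλ )
  = atan2(0.10879, -0.79840) = 172.240° → normalised to [0°, 360°): 172.240°.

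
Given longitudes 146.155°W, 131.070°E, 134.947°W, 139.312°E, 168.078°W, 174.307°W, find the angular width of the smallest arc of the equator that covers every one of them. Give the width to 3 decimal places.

93.983°

Sort the longitudes: -174.307°, -168.078°, -146.155°, -134.947°, +131.070°, +139.312°.
Eastward gaps between consecutive values (wrapping around): 6.229°, 21.923°, 11.208°, 266.017°, 8.242°, 46.381°.
Largest gap = 266.017° ⇒ minimal covering band is its complement: 360° − 266.017° = 93.983°.
Band runs from +131.070° eastward to -134.947°, crossing the antimeridian.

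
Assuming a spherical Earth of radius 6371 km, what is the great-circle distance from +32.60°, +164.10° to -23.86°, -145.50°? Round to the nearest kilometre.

8245 km

Δλ = -145.50 − 164.10 = -309.60°; wrapped into (−180°, 180°]: 50.40°.
Δφ = -23.86 − 32.60 = -56.46°.
a = sin²(Δφ/2) + cos φ₁ · cos φ₂ · sin²(Δλ/2) = 0.363414.
c = 2·atan2(√a, √(1−a)) = 1.29411 rad → d = 6371·c ≈ 8244.76 km.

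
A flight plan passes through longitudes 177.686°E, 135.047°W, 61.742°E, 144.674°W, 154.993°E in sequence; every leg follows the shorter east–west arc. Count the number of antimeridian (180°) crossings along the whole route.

4

Leg 1: +177.686° → -135.047°, shortest Δλ = 47.267° (east) — crosses 180°.
Leg 2: -135.047° → +61.742°, shortest Δλ = -163.211° (west) — crosses 180°.
Leg 3: +61.742° → -144.674°, shortest Δλ = 153.584° (east) — crosses 180°.
Leg 4: -144.674° → +154.993°, shortest Δλ = -60.333° (west) — crosses 180°.
Total crossings: 4.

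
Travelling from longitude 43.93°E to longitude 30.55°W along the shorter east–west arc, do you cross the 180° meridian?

Signed shortest Δλ = ((-30.55 − 43.93 + 180) mod 360) − 180 = -74.48°.
Going west by 74.48° from +43.93° reaches -30.55° without touching 180°.

No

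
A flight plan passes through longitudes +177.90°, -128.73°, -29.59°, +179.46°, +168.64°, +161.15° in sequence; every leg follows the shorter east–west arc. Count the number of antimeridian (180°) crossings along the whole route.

2

Leg 1: +177.90° → -128.73°, shortest Δλ = 53.37° (east) — crosses 180°.
Leg 2: -128.73° → -29.59°, shortest Δλ = 99.14° (east) — does not cross 180°.
Leg 3: -29.59° → +179.46°, shortest Δλ = -150.95° (west) — crosses 180°.
Leg 4: +179.46° → +168.64°, shortest Δλ = -10.82° (west) — does not cross 180°.
Leg 5: +168.64° → +161.15°, shortest Δλ = -7.49° (west) — does not cross 180°.
Total crossings: 2.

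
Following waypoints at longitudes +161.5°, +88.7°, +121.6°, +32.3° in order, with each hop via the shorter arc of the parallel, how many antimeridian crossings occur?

Leg 1: +161.5° → +88.7°, shortest Δλ = -72.8° (west) — does not cross 180°.
Leg 2: +88.7° → +121.6°, shortest Δλ = 32.9° (east) — does not cross 180°.
Leg 3: +121.6° → +32.3°, shortest Δλ = -89.3° (west) — does not cross 180°.
Total crossings: 0.

0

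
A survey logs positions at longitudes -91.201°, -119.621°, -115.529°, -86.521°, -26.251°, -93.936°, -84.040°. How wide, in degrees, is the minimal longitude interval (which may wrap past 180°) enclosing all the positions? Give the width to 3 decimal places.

Sort the longitudes: -119.621°, -115.529°, -93.936°, -91.201°, -86.521°, -84.040°, -26.251°.
Eastward gaps between consecutive values (wrapping around): 4.092°, 21.593°, 2.735°, 4.680°, 2.481°, 57.789°, 266.630°.
Largest gap = 266.630° ⇒ minimal covering band is its complement: 360° − 266.630° = 93.370°.
Band runs from -119.621° eastward to -26.251°.

93.370°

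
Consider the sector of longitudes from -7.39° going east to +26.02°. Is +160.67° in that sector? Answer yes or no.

Band width going east from -7.39° to +26.02°: ((26.02 − -7.39) mod 360) = 33.41°.
Offset of +160.67° east of the west edge: ((160.67 − -7.39) mod 360) = 168.06°.
168.06° > 33.41° ⇒ outside.

No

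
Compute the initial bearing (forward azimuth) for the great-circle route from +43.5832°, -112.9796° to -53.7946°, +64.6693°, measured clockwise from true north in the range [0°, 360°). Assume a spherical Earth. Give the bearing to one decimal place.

172.2°

Δλ = 64.6693 − -112.9796 = 177.6489°.
θ = atan2( sin Δλ · cos φ₂ , cos φ₁ · sin φ₂ − sin φ₁ · cos φ₂ · cos Δλ )
  = atan2(0.02423, -0.17762) = 172.232° → normalised to [0°, 360°): 172.232°.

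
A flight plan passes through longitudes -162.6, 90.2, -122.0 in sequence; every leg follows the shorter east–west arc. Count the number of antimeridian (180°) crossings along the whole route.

2

Leg 1: -162.6° → +90.2°, shortest Δλ = -107.2° (west) — crosses 180°.
Leg 2: +90.2° → -122.0°, shortest Δλ = 147.8° (east) — crosses 180°.
Total crossings: 2.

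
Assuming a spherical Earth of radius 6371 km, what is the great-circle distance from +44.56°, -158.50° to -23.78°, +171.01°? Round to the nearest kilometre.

8207 km

Δλ = 171.01 − -158.50 = 329.51°; wrapped into (−180°, 180°]: -30.49°.
Δφ = -23.78 − 44.56 = -68.34°.
a = sin²(Δφ/2) + cos φ₁ · cos φ₂ · sin²(Δλ/2) = 0.360533.
c = 2·atan2(√a, √(1−a)) = 1.28811 rad → d = 6371·c ≈ 8206.56 km.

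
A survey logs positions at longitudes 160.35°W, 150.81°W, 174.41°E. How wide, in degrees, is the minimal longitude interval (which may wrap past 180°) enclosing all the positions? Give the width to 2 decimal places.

Sort the longitudes: -160.35°, -150.81°, +174.41°.
Eastward gaps between consecutive values (wrapping around): 9.54°, 325.22°, 25.24°.
Largest gap = 325.22° ⇒ minimal covering band is its complement: 360° − 325.22° = 34.78°.
Band runs from +174.41° eastward to -150.81°, crossing the antimeridian.

34.78°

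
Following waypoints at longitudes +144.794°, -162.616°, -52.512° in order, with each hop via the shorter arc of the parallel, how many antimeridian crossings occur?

1

Leg 1: +144.794° → -162.616°, shortest Δλ = 52.59° (east) — crosses 180°.
Leg 2: -162.616° → -52.512°, shortest Δλ = 110.104° (east) — does not cross 180°.
Total crossings: 1.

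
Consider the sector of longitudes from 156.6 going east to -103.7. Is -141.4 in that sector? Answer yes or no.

Yes

Band width going east from +156.6° to -103.7°: ((-103.7 − 156.6) mod 360) = 99.7°.
Offset of -141.4° east of the west edge: ((-141.4 − 156.6) mod 360) = 62.0°.
62.0° ≤ 99.7° ⇒ inside.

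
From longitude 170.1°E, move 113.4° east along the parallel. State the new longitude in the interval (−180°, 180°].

76.5°W

Start at +170.1°; shift +113.4° → +283.5°.
+283.5° lies outside (−180°, 180°]; subtract 360° → -76.5°.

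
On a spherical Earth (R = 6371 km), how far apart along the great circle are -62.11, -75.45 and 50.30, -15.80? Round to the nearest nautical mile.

Δλ = -15.80 − -75.45 = 59.65°.
Δφ = 50.30 − -62.11 = 112.41°.
a = sin²(Δφ/2) + cos φ₁ · cos φ₂ · sin²(Δλ/2) = 0.764527.
c = 2·atan2(√a, √(1−a)) = 2.12828 rad → d = 6371·c ≈ 13559.28 km ≈ 7321.43 nmi.

7321 nmi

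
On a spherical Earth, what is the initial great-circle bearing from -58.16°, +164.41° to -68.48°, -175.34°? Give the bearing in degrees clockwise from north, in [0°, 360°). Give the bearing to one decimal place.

147.4°

Δλ = -175.34 − 164.41 = -339.75°; wrapped into (−180°, 180°]: 20.25°.
θ = atan2( sin Δλ · cos φ₂ , cos φ₁ · sin φ₂ − sin φ₁ · cos φ₂ · cos Δλ )
  = atan2(0.12696, -0.19841) = 147.384° → normalised to [0°, 360°): 147.384°.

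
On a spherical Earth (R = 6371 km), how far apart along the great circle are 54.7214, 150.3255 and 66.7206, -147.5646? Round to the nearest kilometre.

Δλ = -147.5646 − 150.3255 = -297.8901°; wrapped into (−180°, 180°]: 62.1099°.
Δφ = 66.7206 − 54.7214 = 11.9992°.
a = sin²(Δφ/2) + cos φ₁ · cos φ₂ · sin²(Δλ/2) = 0.071667.
c = 2·atan2(√a, √(1−a)) = 0.54202 rad → d = 6371·c ≈ 3453.23 km.

3453 km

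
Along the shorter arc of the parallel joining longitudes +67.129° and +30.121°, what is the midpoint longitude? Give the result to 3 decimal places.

+48.625°

Signed shortest Δλ from +67.129° to +30.121° is -37.008°.
Midpoint longitude = +67.129° + (-37.008°)/2 = +67.129° − 18.504° = +48.625°.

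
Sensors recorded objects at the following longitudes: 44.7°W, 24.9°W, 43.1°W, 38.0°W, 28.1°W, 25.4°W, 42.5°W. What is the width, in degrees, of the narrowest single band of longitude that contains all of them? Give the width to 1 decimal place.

Sort the longitudes: -44.7°, -43.1°, -42.5°, -38.0°, -28.1°, -25.4°, -24.9°.
Eastward gaps between consecutive values (wrapping around): 1.6°, 0.6°, 4.5°, 9.9°, 2.7°, 0.5°, 340.2°.
Largest gap = 340.2° ⇒ minimal covering band is its complement: 360° − 340.2° = 19.8°.
Band runs from -44.7° eastward to -24.9°.

19.8°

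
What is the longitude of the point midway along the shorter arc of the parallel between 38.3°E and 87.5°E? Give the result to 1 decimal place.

Signed shortest Δλ from +38.3° to +87.5° is +49.2°.
Midpoint longitude = +38.3° + (+49.2°)/2 = +38.3° + 24.6° = +62.9°.

62.9°E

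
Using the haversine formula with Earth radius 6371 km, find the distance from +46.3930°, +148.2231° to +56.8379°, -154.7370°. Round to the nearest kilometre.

Δλ = -154.7370 − 148.2231 = -302.9601°; wrapped into (−180°, 180°]: 57.0399°.
Δφ = 56.8379 − 46.3930 = 10.4449°.
a = sin²(Δφ/2) + cos φ₁ · cos φ₂ · sin²(Δλ/2) = 0.094294.
c = 2·atan2(√a, √(1−a)) = 0.62423 rad → d = 6371·c ≈ 3976.98 km.

3977 km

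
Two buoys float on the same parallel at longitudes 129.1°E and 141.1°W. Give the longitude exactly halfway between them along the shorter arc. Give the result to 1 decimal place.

Signed shortest Δλ from +129.1° to -141.1° is +89.8°.
Midpoint longitude = +129.1° + (+89.8°)/2 = +129.1° + 44.9° = +174.0°.
(The naïve average (+129.1 + -141.1)/2 = -6.0° is on the wrong side of the globe.)

174.0°E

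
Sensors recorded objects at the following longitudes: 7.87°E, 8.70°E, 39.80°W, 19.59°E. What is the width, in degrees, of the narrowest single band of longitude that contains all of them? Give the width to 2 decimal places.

59.39°

Sort the longitudes: -39.80°, +7.87°, +8.70°, +19.59°.
Eastward gaps between consecutive values (wrapping around): 47.67°, 0.83°, 10.89°, 300.61°.
Largest gap = 300.61° ⇒ minimal covering band is its complement: 360° − 300.61° = 59.39°.
Band runs from -39.80° eastward to +19.59°.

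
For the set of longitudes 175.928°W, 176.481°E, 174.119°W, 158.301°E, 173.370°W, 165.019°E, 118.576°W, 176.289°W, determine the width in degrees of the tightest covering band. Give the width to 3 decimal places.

Sort the longitudes: -176.289°, -175.928°, -174.119°, -173.370°, -118.576°, +158.301°, +165.019°, +176.481°.
Eastward gaps between consecutive values (wrapping around): 0.361°, 1.809°, 0.749°, 54.794°, 276.877°, 6.718°, 11.462°, 7.230°.
Largest gap = 276.877° ⇒ minimal covering band is its complement: 360° − 276.877° = 83.123°.
Band runs from +158.301° eastward to -118.576°, crossing the antimeridian.

83.123°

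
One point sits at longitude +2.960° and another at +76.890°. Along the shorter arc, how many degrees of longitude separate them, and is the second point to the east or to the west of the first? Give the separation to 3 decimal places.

73.930° east

Raw difference: 76.890 − 2.960 = 73.93°.
Normalise into (−180°, 180°]: 73.93° stays 73.93°.
Positive ⇒ the second point lies to the east; separation 73.930°.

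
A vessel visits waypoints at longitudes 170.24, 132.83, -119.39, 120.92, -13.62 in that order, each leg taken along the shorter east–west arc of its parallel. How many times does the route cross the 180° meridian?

2

Leg 1: +170.24° → +132.83°, shortest Δλ = -37.41° (west) — does not cross 180°.
Leg 2: +132.83° → -119.39°, shortest Δλ = 107.78° (east) — crosses 180°.
Leg 3: -119.39° → +120.92°, shortest Δλ = -119.69° (west) — crosses 180°.
Leg 4: +120.92° → -13.62°, shortest Δλ = -134.54° (west) — does not cross 180°.
Total crossings: 2.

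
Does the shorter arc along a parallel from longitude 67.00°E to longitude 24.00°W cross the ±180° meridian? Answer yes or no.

Signed shortest Δλ = ((-24.00 − 67.00 + 180) mod 360) − 180 = -91.0°.
Going west by 91.0° from +67.00° reaches -24.00° without touching 180°.

No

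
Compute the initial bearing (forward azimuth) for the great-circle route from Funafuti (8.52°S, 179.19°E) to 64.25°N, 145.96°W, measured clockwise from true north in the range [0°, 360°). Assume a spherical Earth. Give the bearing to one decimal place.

14.7°

Δλ = -145.96 − 179.19 = -325.15°; wrapped into (−180°, 180°]: 34.85°.
θ = atan2( sin Δλ · cos φ₂ , cos φ₁ · sin φ₂ − sin φ₁ · cos φ₂ · cos Δλ )
  = atan2(0.24826, 0.94358) = 14.740° → normalised to [0°, 360°): 14.740°.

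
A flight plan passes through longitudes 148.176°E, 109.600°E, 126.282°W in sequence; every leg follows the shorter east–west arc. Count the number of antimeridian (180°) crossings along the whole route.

1

Leg 1: +148.176° → +109.600°, shortest Δλ = -38.576° (west) — does not cross 180°.
Leg 2: +109.600° → -126.282°, shortest Δλ = 124.118° (east) — crosses 180°.
Total crossings: 1.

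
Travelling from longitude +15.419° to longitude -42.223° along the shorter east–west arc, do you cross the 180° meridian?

Signed shortest Δλ = ((-42.223 − 15.419 + 180) mod 360) − 180 = -57.642°.
Going west by 57.642° from +15.419° reaches -42.223° without touching 180°.

No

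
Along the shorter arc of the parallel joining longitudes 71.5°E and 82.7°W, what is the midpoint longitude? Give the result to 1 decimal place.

Signed shortest Δλ from +71.5° to -82.7° is -154.2°.
Midpoint longitude = +71.5° + (-154.2°)/2 = +71.5° − 77.1° = -5.6°.

5.6°W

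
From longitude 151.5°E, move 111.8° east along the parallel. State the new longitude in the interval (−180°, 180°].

96.7°W

Start at +151.5°; shift +111.8° → +263.3°.
+263.3° lies outside (−180°, 180°]; subtract 360° → -96.7°.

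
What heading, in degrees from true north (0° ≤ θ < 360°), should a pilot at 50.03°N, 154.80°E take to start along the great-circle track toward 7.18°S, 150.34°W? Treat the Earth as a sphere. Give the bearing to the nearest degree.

Δλ = -150.34 − 154.80 = -305.14°; wrapped into (−180°, 180°]: 54.86°.
θ = atan2( sin Δλ · cos φ₂ , cos φ₁ · sin φ₂ − sin φ₁ · cos φ₂ · cos Δλ )
  = atan2(0.81134, -0.51794) = 122.553° → normalised to [0°, 360°): 122.553°.

123°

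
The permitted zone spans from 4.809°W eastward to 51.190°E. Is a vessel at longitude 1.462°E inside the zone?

Band width going east from -4.809° to +51.190°: ((51.190 − -4.809) mod 360) = 55.999°.
Offset of +1.462° east of the west edge: ((1.462 − -4.809) mod 360) = 6.271°.
6.271° ≤ 55.999° ⇒ inside.

Yes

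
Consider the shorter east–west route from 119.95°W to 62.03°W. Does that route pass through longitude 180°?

Signed shortest Δλ = ((-62.03 − -119.95 + 180) mod 360) − 180 = 57.92°.
Going east by 57.92° from -119.95° reaches -62.03° without touching 180°.

No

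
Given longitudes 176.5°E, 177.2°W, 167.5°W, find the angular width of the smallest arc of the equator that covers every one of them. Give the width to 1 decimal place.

16.0°

Sort the longitudes: -177.2°, -167.5°, +176.5°.
Eastward gaps between consecutive values (wrapping around): 9.7°, 344.0°, 6.3°.
Largest gap = 344.0° ⇒ minimal covering band is its complement: 360° − 344.0° = 16.0°.
Band runs from +176.5° eastward to -167.5°, crossing the antimeridian.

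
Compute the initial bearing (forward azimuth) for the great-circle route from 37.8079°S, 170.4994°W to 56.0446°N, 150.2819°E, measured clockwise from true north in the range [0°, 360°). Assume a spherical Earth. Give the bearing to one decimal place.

339.0°

Δλ = 150.2819 − -170.4994 = 320.7813°; wrapped into (−180°, 180°]: -39.2187°.
θ = atan2( sin Δλ · cos φ₂ , cos φ₁ · sin φ₂ − sin φ₁ · cos φ₂ · cos Δλ )
  = atan2(-0.35316, 0.92061) = -20.988° → normalised to [0°, 360°): 339.012°.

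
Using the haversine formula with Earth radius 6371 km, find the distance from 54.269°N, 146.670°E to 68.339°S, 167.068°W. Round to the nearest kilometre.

14151 km

Δλ = -167.068 − 146.670 = -313.738°; wrapped into (−180°, 180°]: 46.262°.
Δφ = -68.339 − 54.269 = -122.608°.
a = sin²(Δφ/2) + cos φ₁ · cos φ₂ · sin²(Δλ/2) = 0.802709.
c = 2·atan2(√a, √(1−a)) = 2.22109 rad → d = 6371·c ≈ 14150.54 km.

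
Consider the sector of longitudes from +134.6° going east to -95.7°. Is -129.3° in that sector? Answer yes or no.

Yes

Band width going east from +134.6° to -95.7°: ((-95.7 − 134.6) mod 360) = 129.7°.
Offset of -129.3° east of the west edge: ((-129.3 − 134.6) mod 360) = 96.1°.
96.1° ≤ 129.7° ⇒ inside.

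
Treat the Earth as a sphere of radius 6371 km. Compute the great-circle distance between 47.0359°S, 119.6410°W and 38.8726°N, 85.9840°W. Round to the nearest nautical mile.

Δλ = -85.9840 − -119.6410 = 33.6570°.
Δφ = 38.8726 − -47.0359 = 85.9085°.
a = sin²(Δφ/2) + cos φ₁ · cos φ₂ · sin²(Δλ/2) = 0.508798.
c = 2·atan2(√a, √(1−a)) = 1.58839 rad → d = 6371·c ≈ 10119.65 km ≈ 5464.18 nmi.

5464 nmi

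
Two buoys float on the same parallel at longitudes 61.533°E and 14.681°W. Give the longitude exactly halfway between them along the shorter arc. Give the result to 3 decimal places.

Signed shortest Δλ from +61.533° to -14.681° is -76.214°.
Midpoint longitude = +61.533° + (-76.214°)/2 = +61.533° − 38.107° = +23.426°.

23.426°E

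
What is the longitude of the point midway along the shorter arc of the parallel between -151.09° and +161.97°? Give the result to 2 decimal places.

Signed shortest Δλ from -151.09° to +161.97° is -46.94°.
Midpoint longitude = -151.09° + (-46.94°)/2 = -151.09° − 23.47° = -174.56°.
(The naïve average (-151.09 + +161.97)/2 = 5.44° is on the wrong side of the globe.)

-174.56°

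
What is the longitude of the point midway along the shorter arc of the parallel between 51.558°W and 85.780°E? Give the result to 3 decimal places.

Signed shortest Δλ from -51.558° to +85.780° is +137.338°.
Midpoint longitude = -51.558° + (+137.338°)/2 = -51.558° + 68.669° = +17.111°.

17.111°E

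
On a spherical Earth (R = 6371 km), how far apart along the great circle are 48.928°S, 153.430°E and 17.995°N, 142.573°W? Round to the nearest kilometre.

Δλ = -142.573 − 153.430 = -296.003°; wrapped into (−180°, 180°]: 63.997°.
Δφ = 17.995 − -48.928 = 66.923°.
a = sin²(Δφ/2) + cos φ₁ · cos φ₂ · sin²(Δλ/2) = 0.479473.
c = 2·atan2(√a, √(1−a)) = 1.52973 rad → d = 6371·c ≈ 9745.92 km.

9746 km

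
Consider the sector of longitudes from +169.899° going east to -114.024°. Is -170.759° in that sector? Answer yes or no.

Yes

Band width going east from +169.899° to -114.024°: ((-114.024 − 169.899) mod 360) = 76.077°.
Offset of -170.759° east of the west edge: ((-170.759 − 169.899) mod 360) = 19.342°.
19.342° ≤ 76.077° ⇒ inside.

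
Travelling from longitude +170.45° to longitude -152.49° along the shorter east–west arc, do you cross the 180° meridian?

Yes

Naïve |-152.49 − 170.45| = 322.94° > 180°, so the shorter arc goes the other way round — across 180°.
Signed shortest Δλ = ((-152.49 − 170.45 + 180) mod 360) − 180 = 37.06°.
Going east by 37.06° from +170.45° passes through 180° before reaching -152.49°.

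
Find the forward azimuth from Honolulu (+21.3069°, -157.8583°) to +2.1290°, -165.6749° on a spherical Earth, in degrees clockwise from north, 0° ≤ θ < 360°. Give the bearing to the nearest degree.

Δλ = -165.6749 − -157.8583 = -7.8166°.
θ = atan2( sin Δλ · cos φ₂ , cos φ₁ · sin φ₂ − sin φ₁ · cos φ₂ · cos Δλ )
  = atan2(-0.13591, -0.32513) = -157.314° → normalised to [0°, 360°): 202.686°.

203°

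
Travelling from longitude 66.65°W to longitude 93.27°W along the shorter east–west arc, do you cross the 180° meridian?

Signed shortest Δλ = ((-93.27 − -66.65 + 180) mod 360) − 180 = -26.62°.
Going west by 26.62° from -66.65° reaches -93.27° without touching 180°.

No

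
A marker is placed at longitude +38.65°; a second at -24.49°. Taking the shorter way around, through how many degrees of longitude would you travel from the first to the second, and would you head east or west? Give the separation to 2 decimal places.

63.14° west

Raw difference: -24.49 − 38.65 = -63.14°.
Normalise into (−180°, 180°]: -63.14° stays -63.14°.
Negative ⇒ the second point lies to the west; separation 63.14°.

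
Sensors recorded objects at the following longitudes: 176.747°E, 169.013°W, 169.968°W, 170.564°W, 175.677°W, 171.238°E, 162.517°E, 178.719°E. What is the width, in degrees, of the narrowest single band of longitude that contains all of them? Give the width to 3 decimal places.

28.470°

Sort the longitudes: -175.677°, -170.564°, -169.968°, -169.013°, +162.517°, +171.238°, +176.747°, +178.719°.
Eastward gaps between consecutive values (wrapping around): 5.113°, 0.596°, 0.955°, 331.530°, 8.721°, 5.509°, 1.972°, 5.604°.
Largest gap = 331.530° ⇒ minimal covering band is its complement: 360° − 331.530° = 28.470°.
Band runs from +162.517° eastward to -169.013°, crossing the antimeridian.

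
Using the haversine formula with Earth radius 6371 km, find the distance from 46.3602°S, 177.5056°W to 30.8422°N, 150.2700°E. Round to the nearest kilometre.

Δλ = 150.2700 − -177.5056 = 327.7756°; wrapped into (−180°, 180°]: -32.2244°.
Δφ = 30.8422 − -46.3602 = 77.2024°.
a = sin²(Δφ/2) + cos φ₁ · cos φ₂ · sin²(Δλ/2) = 0.434881.
c = 2·atan2(√a, √(1−a)) = 1.44019 rad → d = 6371·c ≈ 9175.43 km.

9175 km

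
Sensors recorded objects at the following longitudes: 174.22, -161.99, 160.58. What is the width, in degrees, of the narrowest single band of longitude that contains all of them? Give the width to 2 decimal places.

Sort the longitudes: -161.99°, +160.58°, +174.22°.
Eastward gaps between consecutive values (wrapping around): 322.57°, 13.64°, 23.79°.
Largest gap = 322.57° ⇒ minimal covering band is its complement: 360° − 322.57° = 37.43°.
Band runs from +160.58° eastward to -161.99°, crossing the antimeridian.

37.43°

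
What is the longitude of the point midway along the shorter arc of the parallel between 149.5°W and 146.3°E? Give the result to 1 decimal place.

Signed shortest Δλ from -149.5° to +146.3° is -64.2°.
Midpoint longitude = -149.5° + (-64.2°)/2 = -149.5° − 32.1° = -181.6°.
Normalise into (−180°, 180°]: +178.4°.
(The naïve average (-149.5 + +146.3)/2 = -1.6° is on the wrong side of the globe.)

178.4°E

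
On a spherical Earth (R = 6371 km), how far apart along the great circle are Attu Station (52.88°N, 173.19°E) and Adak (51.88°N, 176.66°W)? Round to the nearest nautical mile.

376 nmi

Δλ = -176.66 − 173.19 = -349.85°; wrapped into (−180°, 180°]: 10.15°.
Δφ = 51.88 − 52.88 = -1.00°.
a = sin²(Δφ/2) + cos φ₁ · cos φ₂ · sin²(Δλ/2) = 0.002991.
c = 2·atan2(√a, √(1−a)) = 0.10944 rad → d = 6371·c ≈ 697.24 km ≈ 376.48 nmi.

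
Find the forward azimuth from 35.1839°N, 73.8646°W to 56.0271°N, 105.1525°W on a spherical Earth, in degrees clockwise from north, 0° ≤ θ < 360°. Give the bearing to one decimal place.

324.2°

Δλ = -105.1525 − -73.8646 = -31.2879°.
θ = atan2( sin Δλ · cos φ₂ , cos φ₁ · sin φ₂ − sin φ₁ · cos φ₂ · cos Δλ )
  = atan2(-0.29021, 0.40264) = -35.783° → normalised to [0°, 360°): 324.217°.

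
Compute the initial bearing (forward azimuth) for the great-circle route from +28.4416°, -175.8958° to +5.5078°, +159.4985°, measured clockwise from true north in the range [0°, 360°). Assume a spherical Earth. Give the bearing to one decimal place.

Δλ = 159.4985 − -175.8958 = 335.3943°; wrapped into (−180°, 180°]: -24.6057°.
θ = atan2( sin Δλ · cos φ₂ , cos φ₁ · sin φ₂ − sin φ₁ · cos φ₂ · cos Δλ )
  = atan2(-0.41445, -0.34662) = -129.907° → normalised to [0°, 360°): 230.093°.

230.1°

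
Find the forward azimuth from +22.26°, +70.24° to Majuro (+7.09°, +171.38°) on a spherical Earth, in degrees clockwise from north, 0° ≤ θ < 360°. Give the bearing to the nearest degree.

79°

Δλ = 171.38 − 70.24 = 101.14°.
θ = atan2( sin Δλ · cos φ₂ , cos φ₁ · sin φ₂ − sin φ₁ · cos φ₂ · cos Δλ )
  = atan2(0.97366, 0.18686) = 79.136° → normalised to [0°, 360°): 79.136°.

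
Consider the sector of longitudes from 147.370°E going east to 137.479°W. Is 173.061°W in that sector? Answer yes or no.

Yes

Band width going east from +147.370° to -137.479°: ((-137.479 − 147.370) mod 360) = 75.151°.
Offset of -173.061° east of the west edge: ((-173.061 − 147.370) mod 360) = 39.569°.
39.569° ≤ 75.151° ⇒ inside.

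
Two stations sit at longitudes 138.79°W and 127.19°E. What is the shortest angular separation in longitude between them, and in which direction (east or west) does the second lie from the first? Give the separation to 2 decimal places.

94.02° west

Raw difference: 127.19 − -138.79 = 265.98°.
Normalise into (−180°, 180°]: 265.98° − 360° = -94.02°.
Negative ⇒ the second point lies to the west; separation 94.02°.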